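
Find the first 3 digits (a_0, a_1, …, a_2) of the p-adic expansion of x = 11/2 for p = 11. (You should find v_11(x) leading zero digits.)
(a_0, …, a_2) = (0, 6, 5)

v_11(11/2) = 1, so a_0 = ... = a_0 = 0. Factor out: x = 11^1 · u with u = 1/2 a unit in ℤ_11. Expand u iteratively via a_{v+i} = u_i mod 11, u_{i+1} = (u_i − a_{v+i})/11:
  u_0 = 1/2;  a_1 = 6;  u_1 = (u_0 − 6)/11 = -1/2
  u_1 = -1/2;  a_2 = 5;  u_2 = (u_1 − 5)/11 = -1/2
Digits: (0, 6, 5).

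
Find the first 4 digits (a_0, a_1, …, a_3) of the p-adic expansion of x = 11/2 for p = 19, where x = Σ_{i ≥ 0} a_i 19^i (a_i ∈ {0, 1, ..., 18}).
(a_0, …, a_3) = (15, 9, 9, 9)

v_19(11/2) = 0 (numerator and denominator both coprime to 19), so x ∈ ℤ_19^×. Compute digits iteratively via a_i = x_i mod 19, x_{i+1} = (x_i − a_i)/19, with x_0 = x:
  x_0 = 11/2;  a_0 = 15;  x_1 = (x_0 − 15)/19 = -1/2
  x_1 = -1/2;  a_1 = 9;  x_2 = (x_1 − 9)/19 = -1/2
  x_2 = -1/2;  a_2 = 9;  x_3 = (x_2 − 9)/19 = -1/2
  x_3 = -1/2;  a_3 = 9;  x_4 = (x_3 − 9)/19 = -1/2
Digits: (15, 9, 9, 9).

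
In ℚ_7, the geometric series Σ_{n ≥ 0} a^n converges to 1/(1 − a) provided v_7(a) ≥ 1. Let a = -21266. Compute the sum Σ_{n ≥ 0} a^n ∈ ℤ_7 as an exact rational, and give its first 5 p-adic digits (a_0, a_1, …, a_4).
Σ a^n = 1/(1 − a) = 1/21267;  first 5 digits = (1, 0, 0, 1, 5)

v_7(a) = 3 ≥ 1, so the series converges in ℤ_7 to 1/(1 − a) = 1/(1 − (-21266)) = 1/21267. Expand this rational in ℤ_7: compute digits iteratively via d_i = x_i mod 7, x_{i+1} = (x_i − d_i)/7. The first 5 digits are (1, 0, 0, 1, 5).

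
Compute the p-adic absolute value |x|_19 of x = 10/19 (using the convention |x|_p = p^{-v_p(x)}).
|10/19|_19 = 19

Step 1 — compute v_19(x) by factoring powers of 19 out of the numerator and denominator: v_19(10/19) = -1. Step 2 — apply |x|_p = p^{-v_p(x)} = 19^{1} = 19.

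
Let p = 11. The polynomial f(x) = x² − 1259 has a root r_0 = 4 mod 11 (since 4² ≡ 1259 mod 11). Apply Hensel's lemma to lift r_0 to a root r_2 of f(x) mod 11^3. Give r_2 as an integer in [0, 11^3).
r_2 = 477 (mod 1331)

Hensel's recurrence: r_{i+1} = r_i − f(r_i)·(f′(r_i))^{-1} mod 11^{i+2}, with f′(x) = 2x. Iterate:
  r_0 = 4 (mod 11)
  r_1 = 114 (mod 121)
  r_2 = 477 (mod 1331)
Final: r_2 = 477, and one checks f(r_2) ≡ 0 mod 11^3.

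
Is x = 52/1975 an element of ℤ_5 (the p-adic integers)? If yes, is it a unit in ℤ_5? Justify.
x ∉ ℤ_5 (v_5(x) = -2 < 0)

ℤ_5 = {x ∈ ℚ_5 : v_5(x) ≥ 0} and ℤ_5^× = {x ∈ ℤ_5 : v_5(x) = 0}. Here v_5(52/1975) = v_5(num) − v_5(den) = -2; compare against these criteria.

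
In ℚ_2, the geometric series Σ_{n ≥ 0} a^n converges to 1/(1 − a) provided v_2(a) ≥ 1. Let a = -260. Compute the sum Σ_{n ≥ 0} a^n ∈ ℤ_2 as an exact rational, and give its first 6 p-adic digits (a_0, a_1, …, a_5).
Σ a^n = 1/(1 − a) = 1/261;  first 6 digits = (1, 0, 1, 1, 0, 0)

v_2(a) = 2 ≥ 1, so the series converges in ℤ_2 to 1/(1 − a) = 1/(1 − (-260)) = 1/261. Expand this rational in ℤ_2: compute digits iteratively via d_i = x_i mod 2, x_{i+1} = (x_i − d_i)/2. The first 6 digits are (1, 0, 1, 1, 0, 0).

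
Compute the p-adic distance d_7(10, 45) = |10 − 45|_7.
d_7(10, 45) = 1/7

Step 1 — x − y = 10 − 45 = -35. Step 2 — v_7(-35) = 1 (factor: -35 = −(7^1 · 5); the sign does not affect v_p). Step 3 — |x − y|_7 = 7^{-1} = 1/7.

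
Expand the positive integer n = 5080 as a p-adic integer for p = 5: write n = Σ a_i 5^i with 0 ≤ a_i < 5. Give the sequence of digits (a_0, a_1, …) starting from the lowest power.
(a_0, a_1, …) = (0, 1, 3, 0, 3, 1)

Repeated division by 5 gives the digits low-to-high: 5080 = 1·5^1 + 3·5^2 + 3·5^4 + 1·5^5. Digit sequence: (0, 1, 3, 0, 3, 1).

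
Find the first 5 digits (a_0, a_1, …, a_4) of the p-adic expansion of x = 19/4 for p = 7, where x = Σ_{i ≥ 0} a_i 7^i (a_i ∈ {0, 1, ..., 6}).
(a_0, …, a_4) = (3, 2, 5, 1, 5)

v_7(19/4) = 0 (numerator and denominator both coprime to 7), so x ∈ ℤ_7^×. Compute digits iteratively via a_i = x_i mod 7, x_{i+1} = (x_i − a_i)/7, with x_0 = x:
  x_0 = 19/4;  a_0 = 3;  x_1 = (x_0 − 3)/7 = 1/4
  x_1 = 1/4;  a_1 = 2;  x_2 = (x_1 − 2)/7 = -1/4
  x_2 = -1/4;  a_2 = 5;  x_3 = (x_2 − 5)/7 = -3/4
  x_3 = -3/4;  a_3 = 1;  x_4 = (x_3 − 1)/7 = -1/4
  x_4 = -1/4;  a_4 = 5;  x_5 = (x_4 − 5)/7 = -3/4
Digits: (3, 2, 5, 1, 5).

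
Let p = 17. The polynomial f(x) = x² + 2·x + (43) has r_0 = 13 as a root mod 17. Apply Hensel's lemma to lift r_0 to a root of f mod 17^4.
r_3 = 28471 (mod 83521)

Hensel: r_{i+1} = r_i − f(r_i)·(f′(r_i))^{-1} mod 17^{i+2}, f′(x) = 2x + 2. Iterate:
  r_0 = 13 (mod 17)
  r_1 = 149 (mod 289)
  r_2 = 3906 (mod 4913)
  r_3 = 28471 (mod 83521)
Final: r = 28471 satisfies f(r) ≡ 0 mod 17^4.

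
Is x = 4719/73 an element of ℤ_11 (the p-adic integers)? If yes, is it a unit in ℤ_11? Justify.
x ∈ ℤ_11 but not a unit; v_11(x) = 2 > 0

ℤ_11 = {x ∈ ℚ_11 : v_11(x) ≥ 0} and ℤ_11^× = {x ∈ ℤ_11 : v_11(x) = 0}. Here v_11(4719/73) = v_11(num) − v_11(den) = 2; compare against these criteria.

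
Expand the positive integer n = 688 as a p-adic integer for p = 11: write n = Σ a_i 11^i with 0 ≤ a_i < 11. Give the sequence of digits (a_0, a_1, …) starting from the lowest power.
(a_0, a_1, …) = (6, 7, 5)

Repeated division by 11 gives the digits low-to-high: 688 = 6 + 7·11^1 + 5·11^2. Digit sequence: (6, 7, 5).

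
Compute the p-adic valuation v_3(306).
v_3(306) = 2

v_3(n) is the largest exponent k such that 3^k divides n. Factor out: 306 = 3^2 · 34. (Sign doesn't affect v_p.) So v_3(306) = 2.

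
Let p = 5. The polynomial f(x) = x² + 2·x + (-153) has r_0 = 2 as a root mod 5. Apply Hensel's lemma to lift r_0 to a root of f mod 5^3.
r_2 = 22 (mod 125)

Hensel: r_{i+1} = r_i − f(r_i)·(f′(r_i))^{-1} mod 5^{i+2}, f′(x) = 2x + 2. Iterate:
  r_0 = 2 (mod 5)
  r_1 = 22 (mod 25)
  r_2 = 22 (mod 125)
Final: r = 22 satisfies f(r) ≡ 0 mod 5^3.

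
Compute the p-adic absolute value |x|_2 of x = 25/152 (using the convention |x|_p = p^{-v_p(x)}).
|25/152|_2 = 8

Step 1 — compute v_2(x) by factoring powers of 2 out of the numerator and denominator: v_2(25/152) = -3. Step 2 — apply |x|_p = p^{-v_p(x)} = 2^{3} = 8.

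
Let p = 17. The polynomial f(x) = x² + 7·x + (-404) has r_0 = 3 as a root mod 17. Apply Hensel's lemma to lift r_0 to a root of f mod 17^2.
r_1 = 54 (mod 289)

Hensel: r_{i+1} = r_i − f(r_i)·(f′(r_i))^{-1} mod 17^{i+2}, f′(x) = 2x + 7. Iterate:
  r_0 = 3 (mod 17)
  r_1 = 54 (mod 289)
Final: r = 54 satisfies f(r) ≡ 0 mod 17^2.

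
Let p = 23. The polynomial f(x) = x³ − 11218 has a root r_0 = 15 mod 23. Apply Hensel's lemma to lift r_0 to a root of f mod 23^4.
r_3 = 105010 (mod 279841)

Hensel: r_{i+1} = r_i − f(r_i)/f′(r_i) mod 23^{i+2}, where f′(x) = 3x². Iterate:
  r_0 = 15 (mod 23)
  r_1 = 268 (mod 529)
  r_2 = 7674 (mod 12167)
  r_3 = 105010 (mod 279841)
Final: r = 105010 with f(r) ≡ 0 mod 23^4.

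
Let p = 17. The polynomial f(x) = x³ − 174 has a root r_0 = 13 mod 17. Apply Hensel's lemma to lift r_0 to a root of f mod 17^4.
r_3 = 31803 (mod 83521)

Hensel: r_{i+1} = r_i − f(r_i)/f′(r_i) mod 17^{i+2}, where f′(x) = 3x². Iterate:
  r_0 = 13 (mod 17)
  r_1 = 13 (mod 289)
  r_2 = 2325 (mod 4913)
  r_3 = 31803 (mod 83521)
Final: r = 31803 with f(r) ≡ 0 mod 17^4.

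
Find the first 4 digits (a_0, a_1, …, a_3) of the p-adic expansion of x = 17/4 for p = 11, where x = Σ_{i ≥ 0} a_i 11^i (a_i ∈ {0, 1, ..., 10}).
(a_0, …, a_3) = (7, 8, 2, 8)

v_11(17/4) = 0 (numerator and denominator both coprime to 11), so x ∈ ℤ_11^×. Compute digits iteratively via a_i = x_i mod 11, x_{i+1} = (x_i − a_i)/11, with x_0 = x:
  x_0 = 17/4;  a_0 = 7;  x_1 = (x_0 − 7)/11 = -1/4
  x_1 = -1/4;  a_1 = 8;  x_2 = (x_1 − 8)/11 = -3/4
  x_2 = -3/4;  a_2 = 2;  x_3 = (x_2 − 2)/11 = -1/4
  x_3 = -1/4;  a_3 = 8;  x_4 = (x_3 − 8)/11 = -3/4
Digits: (7, 8, 2, 8).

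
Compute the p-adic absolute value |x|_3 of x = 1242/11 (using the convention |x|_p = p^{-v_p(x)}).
|1242/11|_3 = 1/27

Step 1 — compute v_3(x) by factoring powers of 3 out of the numerator and denominator: v_3(1242/11) = 3. Step 2 — apply |x|_p = p^{-v_p(x)} = 3^{-3} = 1/27.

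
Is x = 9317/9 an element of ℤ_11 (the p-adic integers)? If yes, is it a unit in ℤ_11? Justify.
x ∈ ℤ_11 but not a unit; v_11(x) = 3 > 0

ℤ_11 = {x ∈ ℚ_11 : v_11(x) ≥ 0} and ℤ_11^× = {x ∈ ℤ_11 : v_11(x) = 0}. Here v_11(9317/9) = v_11(num) − v_11(den) = 3; compare against these criteria.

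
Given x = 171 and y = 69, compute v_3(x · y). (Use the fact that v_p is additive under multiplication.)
v_3(11799) = 3

v_p(x) = 2 (factor: 171 = 3^2 · 19); v_p(y) = 1 (factor: 69 = 3^1 · 23). Additivity: v_p(xy) = v_p(x) + v_p(y) = 2 + 1 = 3. (Direct check: xy = 11799 = 3^3 · (437).)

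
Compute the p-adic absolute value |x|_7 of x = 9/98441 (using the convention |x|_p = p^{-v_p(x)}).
|9/98441|_7 = 2401

Step 1 — compute v_7(x) by factoring powers of 7 out of the numerator and denominator: v_7(9/98441) = -4. Step 2 — apply |x|_p = p^{-v_p(x)} = 7^{4} = 2401.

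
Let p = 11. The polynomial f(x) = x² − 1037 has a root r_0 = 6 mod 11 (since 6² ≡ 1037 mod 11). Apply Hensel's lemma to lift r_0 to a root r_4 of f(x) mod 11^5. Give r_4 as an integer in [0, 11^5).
r_4 = 153951 (mod 161051)

Hensel's recurrence: r_{i+1} = r_i − f(r_i)·(f′(r_i))^{-1} mod 11^{i+2}, with f′(x) = 2x. Iterate:
  r_0 = 6 (mod 11)
  r_1 = 39 (mod 121)
  r_2 = 886 (mod 1331)
  r_3 = 7541 (mod 14641)
  r_4 = 153951 (mod 161051)
Final: r_4 = 153951, and one checks f(r_4) ≡ 0 mod 11^5.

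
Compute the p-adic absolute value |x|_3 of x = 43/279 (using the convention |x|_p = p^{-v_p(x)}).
|43/279|_3 = 9

Step 1 — compute v_3(x) by factoring powers of 3 out of the numerator and denominator: v_3(43/279) = -2. Step 2 — apply |x|_p = p^{-v_p(x)} = 3^{2} = 9.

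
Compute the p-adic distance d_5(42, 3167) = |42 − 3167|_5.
d_5(42, 3167) = 1/3125

Step 1 — x − y = 42 − 3167 = -3125. Step 2 — v_5(-3125) = 5 (factor: -3125 = −(5^5 · 1); the sign does not affect v_p). Step 3 — |x − y|_5 = 5^{-5} = 1/3125.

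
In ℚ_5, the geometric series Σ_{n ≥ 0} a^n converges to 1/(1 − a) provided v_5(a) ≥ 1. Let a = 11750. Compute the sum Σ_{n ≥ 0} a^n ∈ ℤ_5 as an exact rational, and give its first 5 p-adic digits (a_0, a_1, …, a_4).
Σ a^n = 1/(1 − a) = -1/11749;  first 5 digits = (1, 0, 0, 4, 3)

v_5(a) = 3 ≥ 1, so the series converges in ℤ_5 to 1/(1 − a) = 1/(1 − 11750) = -1/11749. Expand this rational in ℤ_5: compute digits iteratively via d_i = x_i mod 5, x_{i+1} = (x_i − d_i)/5. The first 5 digits are (1, 0, 0, 4, 3).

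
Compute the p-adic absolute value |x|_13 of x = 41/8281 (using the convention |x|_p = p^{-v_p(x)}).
|41/8281|_13 = 169

Step 1 — compute v_13(x) by factoring powers of 13 out of the numerator and denominator: v_13(41/8281) = -2. Step 2 — apply |x|_p = p^{-v_p(x)} = 13^{2} = 169.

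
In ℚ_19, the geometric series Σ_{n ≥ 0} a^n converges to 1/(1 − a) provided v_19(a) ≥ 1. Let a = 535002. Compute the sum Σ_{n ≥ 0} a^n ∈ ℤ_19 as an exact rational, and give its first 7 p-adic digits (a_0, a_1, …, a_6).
Σ a^n = 1/(1 − a) = -1/535001;  first 7 digits = (1, 0, 0, 2, 4, 0, 4)

v_19(a) = 3 ≥ 1, so the series converges in ℤ_19 to 1/(1 − a) = 1/(1 − 535002) = -1/535001. Expand this rational in ℤ_19: compute digits iteratively via d_i = x_i mod 19, x_{i+1} = (x_i − d_i)/19. The first 7 digits are (1, 0, 0, 2, 4, 0, 4).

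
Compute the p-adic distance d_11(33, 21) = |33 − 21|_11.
d_11(33, 21) = 1

Step 1 — x − y = 33 − 21 = 12. Step 2 — v_11(12) = 0 (factor: 12 = (11^0 · 12); the sign does not affect v_p). Step 3 — |x − y|_11 = 11^{0} = 1.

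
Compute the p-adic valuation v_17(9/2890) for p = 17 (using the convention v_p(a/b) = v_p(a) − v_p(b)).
v_17(9/2890) = -2

Factor powers of 17 from the numerator and denominator of the reduced fraction: 9 = 17^0 · 9 and 2890 = 17^2 · 10. Apply v_p(a/b) = v_p(a) − v_p(b): v_17(9/2890) = 0 − 2 = -2.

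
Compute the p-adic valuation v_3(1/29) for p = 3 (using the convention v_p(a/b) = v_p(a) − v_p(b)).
v_3(1/29) = 0

Factor powers of 3 from the numerator and denominator of the reduced fraction: 1 = 3^0 · 1 and 29 = 3^0 · 29. Apply v_p(a/b) = v_p(a) − v_p(b): v_3(1/29) = 0 − 0 = 0.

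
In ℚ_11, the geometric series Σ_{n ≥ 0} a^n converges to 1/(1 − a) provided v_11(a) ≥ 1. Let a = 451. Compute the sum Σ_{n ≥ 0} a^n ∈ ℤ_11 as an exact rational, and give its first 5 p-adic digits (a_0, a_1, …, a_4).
Σ a^n = 1/(1 − a) = -1/450;  first 5 digits = (1, 8, 1, 5, 2)

v_11(a) = 1 ≥ 1, so the series converges in ℤ_11 to 1/(1 − a) = 1/(1 − 451) = -1/450. Expand this rational in ℤ_11: compute digits iteratively via d_i = x_i mod 11, x_{i+1} = (x_i − d_i)/11. The first 5 digits are (1, 8, 1, 5, 2).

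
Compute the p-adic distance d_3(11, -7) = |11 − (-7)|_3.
d_3(11, -7) = 1/9

Step 1 — x − y = 11 − (-7) = 18. Step 2 — v_3(18) = 2 (factor: 18 = (3^2 · 2); the sign does not affect v_p). Step 3 — |x − y|_3 = 3^{-2} = 1/9.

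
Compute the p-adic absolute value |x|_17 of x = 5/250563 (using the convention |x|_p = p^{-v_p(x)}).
|5/250563|_17 = 83521

Step 1 — compute v_17(x) by factoring powers of 17 out of the numerator and denominator: v_17(5/250563) = -4. Step 2 — apply |x|_p = p^{-v_p(x)} = 17^{4} = 83521.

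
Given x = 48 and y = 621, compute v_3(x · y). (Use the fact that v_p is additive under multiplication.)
v_3(29808) = 4

v_p(x) = 1 (factor: 48 = 3^1 · 16); v_p(y) = 3 (factor: 621 = 3^3 · 23). Additivity: v_p(xy) = v_p(x) + v_p(y) = 1 + 3 = 4. (Direct check: xy = 29808 = 3^4 · (368).)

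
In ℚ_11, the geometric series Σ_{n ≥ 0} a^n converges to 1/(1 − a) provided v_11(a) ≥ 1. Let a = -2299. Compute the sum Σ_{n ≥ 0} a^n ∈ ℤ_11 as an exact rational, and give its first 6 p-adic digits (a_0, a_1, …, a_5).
Σ a^n = 1/(1 − a) = 1/2300;  first 6 digits = (1, 0, 3, 9, 8, 10)

v_11(a) = 2 ≥ 1, so the series converges in ℤ_11 to 1/(1 − a) = 1/(1 − (-2299)) = 1/2300. Expand this rational in ℤ_11: compute digits iteratively via d_i = x_i mod 11, x_{i+1} = (x_i − d_i)/11. The first 6 digits are (1, 0, 3, 9, 8, 10).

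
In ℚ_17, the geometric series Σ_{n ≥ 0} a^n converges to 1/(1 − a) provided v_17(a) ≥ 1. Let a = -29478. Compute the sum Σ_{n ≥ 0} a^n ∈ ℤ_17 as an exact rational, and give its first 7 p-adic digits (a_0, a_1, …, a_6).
Σ a^n = 1/(1 − a) = 1/29479;  first 7 digits = (1, 0, 0, 11, 16, 16, 1)

v_17(a) = 3 ≥ 1, so the series converges in ℤ_17 to 1/(1 − a) = 1/(1 − (-29478)) = 1/29479. Expand this rational in ℤ_17: compute digits iteratively via d_i = x_i mod 17, x_{i+1} = (x_i − d_i)/17. The first 7 digits are (1, 0, 0, 11, 16, 16, 1).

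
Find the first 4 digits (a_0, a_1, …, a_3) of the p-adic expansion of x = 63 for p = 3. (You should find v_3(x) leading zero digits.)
(a_0, …, a_3) = (0, 0, 1, 2)

v_3(63) = 2, so a_0 = ... = a_1 = 0. Factor out: x = 3^2 · u with u = 7 a unit in ℤ_3. Expand u iteratively via a_{v+i} = u_i mod 3, u_{i+1} = (u_i − a_{v+i})/3:
  u_0 = 7;  a_2 = 1;  u_1 = (u_0 − 1)/3 = 2
  u_1 = 2;  a_3 = 2;  u_2 = (u_1 − 2)/3 = 0
Digits: (0, 0, 1, 2).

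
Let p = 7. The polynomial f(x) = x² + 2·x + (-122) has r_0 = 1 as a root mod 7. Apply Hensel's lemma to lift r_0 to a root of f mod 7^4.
r_3 = 1905 (mod 2401)

Hensel: r_{i+1} = r_i − f(r_i)·(f′(r_i))^{-1} mod 7^{i+2}, f′(x) = 2x + 2. Iterate:
  r_0 = 1 (mod 7)
  r_1 = 43 (mod 49)
  r_2 = 190 (mod 343)
  r_3 = 1905 (mod 2401)
Final: r = 1905 satisfies f(r) ≡ 0 mod 7^4.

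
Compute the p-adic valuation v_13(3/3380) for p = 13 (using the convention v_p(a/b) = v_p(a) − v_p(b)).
v_13(3/3380) = -2

Factor powers of 13 from the numerator and denominator of the reduced fraction: 3 = 13^0 · 3 and 3380 = 13^2 · 20. Apply v_p(a/b) = v_p(a) − v_p(b): v_13(3/3380) = 0 − 2 = -2.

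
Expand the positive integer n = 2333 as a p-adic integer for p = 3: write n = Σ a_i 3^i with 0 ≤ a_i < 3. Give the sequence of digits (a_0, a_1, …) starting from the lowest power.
(a_0, a_1, …) = (2, 0, 1, 2, 1, 0, 0, 1)

Repeated division by 3 gives the digits low-to-high: 2333 = 2 + 1·3^2 + 2·3^3 + 1·3^4 + 1·3^7. Digit sequence: (2, 0, 1, 2, 1, 0, 0, 1).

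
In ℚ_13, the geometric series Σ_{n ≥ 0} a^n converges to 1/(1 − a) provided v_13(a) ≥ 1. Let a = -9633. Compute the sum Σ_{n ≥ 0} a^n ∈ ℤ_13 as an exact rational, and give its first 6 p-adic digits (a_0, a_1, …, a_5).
Σ a^n = 1/(1 − a) = 1/9634;  first 6 digits = (1, 0, 8, 8, 11, 2)

v_13(a) = 2 ≥ 1, so the series converges in ℤ_13 to 1/(1 − a) = 1/(1 − (-9633)) = 1/9634. Expand this rational in ℤ_13: compute digits iteratively via d_i = x_i mod 13, x_{i+1} = (x_i − d_i)/13. The first 6 digits are (1, 0, 8, 8, 11, 2).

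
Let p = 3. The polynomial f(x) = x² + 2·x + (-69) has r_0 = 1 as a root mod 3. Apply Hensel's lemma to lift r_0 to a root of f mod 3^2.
r_1 = 4 (mod 9)

Hensel: r_{i+1} = r_i − f(r_i)·(f′(r_i))^{-1} mod 3^{i+2}, f′(x) = 2x + 2. Iterate:
  r_0 = 1 (mod 3)
  r_1 = 4 (mod 9)
Final: r = 4 satisfies f(r) ≡ 0 mod 3^2.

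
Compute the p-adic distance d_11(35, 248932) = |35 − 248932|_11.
d_11(35, 248932) = 1/14641

Step 1 — x − y = 35 − 248932 = -248897. Step 2 — v_11(-248897) = 4 (factor: -248897 = −(11^4 · 17); the sign does not affect v_p). Step 3 — |x − y|_11 = 11^{-4} = 1/14641.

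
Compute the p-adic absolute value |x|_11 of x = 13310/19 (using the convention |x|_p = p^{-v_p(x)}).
|13310/19|_11 = 1/1331

Step 1 — compute v_11(x) by factoring powers of 11 out of the numerator and denominator: v_11(13310/19) = 3. Step 2 — apply |x|_p = p^{-v_p(x)} = 11^{-3} = 1/1331.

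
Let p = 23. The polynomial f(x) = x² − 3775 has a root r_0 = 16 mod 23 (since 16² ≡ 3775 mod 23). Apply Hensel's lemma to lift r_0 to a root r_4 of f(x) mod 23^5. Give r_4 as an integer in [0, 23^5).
r_4 = 5944251 (mod 6436343)

Hensel's recurrence: r_{i+1} = r_i − f(r_i)·(f′(r_i))^{-1} mod 23^{i+2}, with f′(x) = 2x. Iterate:
  r_0 = 16 (mod 23)
  r_1 = 407 (mod 529)
  r_2 = 6755 (mod 12167)
  r_3 = 67590 (mod 279841)
  r_4 = 5944251 (mod 6436343)
Final: r_4 = 5944251, and one checks f(r_4) ≡ 0 mod 23^5.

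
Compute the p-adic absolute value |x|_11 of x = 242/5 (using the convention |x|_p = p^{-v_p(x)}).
|242/5|_11 = 1/121

Step 1 — compute v_11(x) by factoring powers of 11 out of the numerator and denominator: v_11(242/5) = 2. Step 2 — apply |x|_p = p^{-v_p(x)} = 11^{-2} = 1/121.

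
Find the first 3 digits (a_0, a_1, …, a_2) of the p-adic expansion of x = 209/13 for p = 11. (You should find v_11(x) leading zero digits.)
(a_0, …, a_2) = (0, 4, 4)

v_11(209/13) = 1, so a_0 = ... = a_0 = 0. Factor out: x = 11^1 · u with u = 19/13 a unit in ℤ_11. Expand u iteratively via a_{v+i} = u_i mod 11, u_{i+1} = (u_i − a_{v+i})/11:
  u_0 = 19/13;  a_1 = 4;  u_1 = (u_0 − 4)/11 = -3/13
  u_1 = -3/13;  a_2 = 4;  u_2 = (u_1 − 4)/11 = -5/13
Digits: (0, 4, 4).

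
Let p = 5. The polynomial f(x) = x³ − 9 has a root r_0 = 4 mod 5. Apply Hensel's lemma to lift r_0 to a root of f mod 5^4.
r_3 = 569 (mod 625)

Hensel: r_{i+1} = r_i − f(r_i)/f′(r_i) mod 5^{i+2}, where f′(x) = 3x². Iterate:
  r_0 = 4 (mod 5)
  r_1 = 19 (mod 25)
  r_2 = 69 (mod 125)
  r_3 = 569 (mod 625)
Final: r = 569 with f(r) ≡ 0 mod 5^4.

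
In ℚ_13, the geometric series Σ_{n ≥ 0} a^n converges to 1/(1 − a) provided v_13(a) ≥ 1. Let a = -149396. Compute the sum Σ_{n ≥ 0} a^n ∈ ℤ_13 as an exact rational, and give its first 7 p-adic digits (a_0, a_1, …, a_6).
Σ a^n = 1/(1 − a) = 1/149397;  first 7 digits = (1, 0, 0, 10, 7, 12, 8)

v_13(a) = 3 ≥ 1, so the series converges in ℤ_13 to 1/(1 − a) = 1/(1 − (-149396)) = 1/149397. Expand this rational in ℤ_13: compute digits iteratively via d_i = x_i mod 13, x_{i+1} = (x_i − d_i)/13. The first 7 digits are (1, 0, 0, 10, 7, 12, 8).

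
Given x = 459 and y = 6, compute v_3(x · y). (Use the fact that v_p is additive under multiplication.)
v_3(2754) = 4

v_p(x) = 3 (factor: 459 = 3^3 · 17); v_p(y) = 1 (factor: 6 = 3^1 · 2). Additivity: v_p(xy) = v_p(x) + v_p(y) = 3 + 1 = 4. (Direct check: xy = 2754 = 3^4 · (34).)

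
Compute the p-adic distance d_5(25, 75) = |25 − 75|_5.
d_5(25, 75) = 1/25

Step 1 — x − y = 25 − 75 = -50. Step 2 — v_5(-50) = 2 (factor: -50 = −(5^2 · 2); the sign does not affect v_p). Step 3 — |x − y|_5 = 5^{-2} = 1/25.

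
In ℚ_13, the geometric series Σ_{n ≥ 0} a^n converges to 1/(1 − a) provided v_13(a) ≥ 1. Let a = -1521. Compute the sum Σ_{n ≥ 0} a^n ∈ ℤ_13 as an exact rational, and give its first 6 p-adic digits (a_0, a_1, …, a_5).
Σ a^n = 1/(1 − a) = 1/1522;  first 6 digits = (1, 0, 4, 12, 2, 6)

v_13(a) = 2 ≥ 1, so the series converges in ℤ_13 to 1/(1 − a) = 1/(1 − (-1521)) = 1/1522. Expand this rational in ℤ_13: compute digits iteratively via d_i = x_i mod 13, x_{i+1} = (x_i − d_i)/13. The first 6 digits are (1, 0, 4, 12, 2, 6).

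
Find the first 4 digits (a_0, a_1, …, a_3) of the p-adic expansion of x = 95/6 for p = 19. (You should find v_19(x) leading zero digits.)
(a_0, …, a_3) = (0, 4, 3, 3)

v_19(95/6) = 1, so a_0 = ... = a_0 = 0. Factor out: x = 19^1 · u with u = 5/6 a unit in ℤ_19. Expand u iteratively via a_{v+i} = u_i mod 19, u_{i+1} = (u_i − a_{v+i})/19:
  u_0 = 5/6;  a_1 = 4;  u_1 = (u_0 − 4)/19 = -1/6
  u_1 = -1/6;  a_2 = 3;  u_2 = (u_1 − 3)/19 = -1/6
  u_2 = -1/6;  a_3 = 3;  u_3 = (u_2 − 3)/19 = -1/6
Digits: (0, 4, 3, 3).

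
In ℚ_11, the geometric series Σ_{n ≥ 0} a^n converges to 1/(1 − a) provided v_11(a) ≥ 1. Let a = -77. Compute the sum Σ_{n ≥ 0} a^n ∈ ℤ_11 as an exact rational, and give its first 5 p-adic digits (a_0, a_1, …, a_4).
Σ a^n = 1/(1 − a) = 1/78;  first 5 digits = (1, 4, 4, 2, 5)

v_11(a) = 1 ≥ 1, so the series converges in ℤ_11 to 1/(1 − a) = 1/(1 − (-77)) = 1/78. Expand this rational in ℤ_11: compute digits iteratively via d_i = x_i mod 11, x_{i+1} = (x_i − d_i)/11. The first 5 digits are (1, 4, 4, 2, 5).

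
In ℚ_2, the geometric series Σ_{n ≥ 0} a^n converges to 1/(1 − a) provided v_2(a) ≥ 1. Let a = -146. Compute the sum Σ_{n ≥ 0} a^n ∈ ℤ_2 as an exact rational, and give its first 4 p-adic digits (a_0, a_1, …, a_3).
Σ a^n = 1/(1 − a) = 1/147;  first 4 digits = (1, 1, 0, 1)

v_2(a) = 1 ≥ 1, so the series converges in ℤ_2 to 1/(1 − a) = 1/(1 − (-146)) = 1/147. Expand this rational in ℤ_2: compute digits iteratively via d_i = x_i mod 2, x_{i+1} = (x_i − d_i)/2. The first 4 digits are (1, 1, 0, 1).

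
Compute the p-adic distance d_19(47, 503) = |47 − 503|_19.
d_19(47, 503) = 1/19

Step 1 — x − y = 47 − 503 = -456. Step 2 — v_19(-456) = 1 (factor: -456 = −(19^1 · 24); the sign does not affect v_p). Step 3 — |x − y|_19 = 19^{-1} = 1/19.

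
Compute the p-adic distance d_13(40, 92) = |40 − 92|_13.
d_13(40, 92) = 1/13

Step 1 — x − y = 40 − 92 = -52. Step 2 — v_13(-52) = 1 (factor: -52 = −(13^1 · 4); the sign does not affect v_p). Step 3 — |x − y|_13 = 13^{-1} = 1/13.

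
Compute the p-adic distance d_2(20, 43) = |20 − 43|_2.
d_2(20, 43) = 1

Step 1 — x − y = 20 − 43 = -23. Step 2 — v_2(-23) = 0 (factor: -23 = −(2^0 · 23); the sign does not affect v_p). Step 3 — |x − y|_2 = 2^{0} = 1.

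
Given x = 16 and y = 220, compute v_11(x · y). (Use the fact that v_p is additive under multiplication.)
v_11(3520) = 1

v_p(x) = 0 (factor: 16 = 11^0 · 16); v_p(y) = 1 (factor: 220 = 11^1 · 20). Additivity: v_p(xy) = v_p(x) + v_p(y) = 0 + 1 = 1. (Direct check: xy = 3520 = 11^1 · (320).)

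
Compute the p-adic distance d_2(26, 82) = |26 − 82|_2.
d_2(26, 82) = 1/8

Step 1 — x − y = 26 − 82 = -56. Step 2 — v_2(-56) = 3 (factor: -56 = −(2^3 · 7); the sign does not affect v_p). Step 3 — |x − y|_2 = 2^{-3} = 1/8.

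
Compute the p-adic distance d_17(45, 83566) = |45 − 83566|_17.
d_17(45, 83566) = 1/83521

Step 1 — x − y = 45 − 83566 = -83521. Step 2 — v_17(-83521) = 4 (factor: -83521 = −(17^4 · 1); the sign does not affect v_p). Step 3 — |x − y|_17 = 17^{-4} = 1/83521.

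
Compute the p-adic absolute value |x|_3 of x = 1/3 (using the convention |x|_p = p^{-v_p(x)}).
|1/3|_3 = 3

Step 1 — compute v_3(x) by factoring powers of 3 out of the numerator and denominator: v_3(1/3) = -1. Step 2 — apply |x|_p = p^{-v_p(x)} = 3^{1} = 3.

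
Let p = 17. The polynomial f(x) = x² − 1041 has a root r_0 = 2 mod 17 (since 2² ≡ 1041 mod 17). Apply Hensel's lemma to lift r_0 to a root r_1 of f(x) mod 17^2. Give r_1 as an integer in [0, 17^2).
r_1 = 189 (mod 289)

Hensel's recurrence: r_{i+1} = r_i − f(r_i)·(f′(r_i))^{-1} mod 17^{i+2}, with f′(x) = 2x. Iterate:
  r_0 = 2 (mod 17)
  r_1 = 189 (mod 289)
Final: r_1 = 189, and one checks f(r_1) ≡ 0 mod 17^2.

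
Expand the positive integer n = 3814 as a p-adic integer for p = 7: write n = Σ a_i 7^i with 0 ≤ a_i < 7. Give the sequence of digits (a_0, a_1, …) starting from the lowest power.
(a_0, a_1, …) = (6, 5, 0, 4, 1)

Repeated division by 7 gives the digits low-to-high: 3814 = 6 + 5·7^1 + 4·7^3 + 1·7^4. Digit sequence: (6, 5, 0, 4, 1).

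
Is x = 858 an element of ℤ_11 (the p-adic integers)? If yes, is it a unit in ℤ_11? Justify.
x ∈ ℤ_11 but not a unit; v_11(x) = 1 > 0

ℤ_11 = {x ∈ ℚ_11 : v_11(x) ≥ 0} and ℤ_11^× = {x ∈ ℤ_11 : v_11(x) = 0}. Here v_11(858) = v_11(num) − v_11(den) = 1; compare against these criteria.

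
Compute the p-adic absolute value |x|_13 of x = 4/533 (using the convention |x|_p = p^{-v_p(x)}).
|4/533|_13 = 13

Step 1 — compute v_13(x) by factoring powers of 13 out of the numerator and denominator: v_13(4/533) = -1. Step 2 — apply |x|_p = p^{-v_p(x)} = 13^{1} = 13.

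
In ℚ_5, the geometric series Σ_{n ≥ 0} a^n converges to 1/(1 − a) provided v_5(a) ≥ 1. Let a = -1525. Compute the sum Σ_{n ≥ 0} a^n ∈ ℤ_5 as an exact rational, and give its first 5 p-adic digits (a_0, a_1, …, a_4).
Σ a^n = 1/(1 − a) = 1/1526;  first 5 digits = (1, 0, 4, 2, 3)

v_5(a) = 2 ≥ 1, so the series converges in ℤ_5 to 1/(1 − a) = 1/(1 − (-1525)) = 1/1526. Expand this rational in ℤ_5: compute digits iteratively via d_i = x_i mod 5, x_{i+1} = (x_i − d_i)/5. The first 5 digits are (1, 0, 4, 2, 3).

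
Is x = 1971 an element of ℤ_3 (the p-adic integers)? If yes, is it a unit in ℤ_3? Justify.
x ∈ ℤ_3 but not a unit; v_3(x) = 3 > 0

ℤ_3 = {x ∈ ℚ_3 : v_3(x) ≥ 0} and ℤ_3^× = {x ∈ ℤ_3 : v_3(x) = 0}. Here v_3(1971) = v_3(num) − v_3(den) = 3; compare against these criteria.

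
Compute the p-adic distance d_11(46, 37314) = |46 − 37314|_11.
d_11(46, 37314) = 1/1331

Step 1 — x − y = 46 − 37314 = -37268. Step 2 — v_11(-37268) = 3 (factor: -37268 = −(11^3 · 28); the sign does not affect v_p). Step 3 — |x − y|_11 = 11^{-3} = 1/1331.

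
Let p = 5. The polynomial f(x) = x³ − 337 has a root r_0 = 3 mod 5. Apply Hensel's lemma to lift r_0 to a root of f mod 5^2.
r_1 = 8 (mod 25)

Hensel: r_{i+1} = r_i − f(r_i)/f′(r_i) mod 5^{i+2}, where f′(x) = 3x². Iterate:
  r_0 = 3 (mod 5)
  r_1 = 8 (mod 25)
Final: r = 8 with f(r) ≡ 0 mod 5^2.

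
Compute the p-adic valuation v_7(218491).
v_7(218491) = 5

v_7(n) is the largest exponent k such that 7^k divides n. Factor out: 218491 = 7^5 · 13. (Sign doesn't affect v_p.) So v_7(218491) = 5.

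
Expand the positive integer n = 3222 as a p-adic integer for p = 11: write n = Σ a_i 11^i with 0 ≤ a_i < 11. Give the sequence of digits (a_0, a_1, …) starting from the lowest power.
(a_0, a_1, …) = (10, 6, 4, 2)

Repeated division by 11 gives the digits low-to-high: 3222 = 10 + 6·11^1 + 4·11^2 + 2·11^3. Digit sequence: (10, 6, 4, 2).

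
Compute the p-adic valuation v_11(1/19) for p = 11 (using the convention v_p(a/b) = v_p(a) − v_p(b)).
v_11(1/19) = 0

Factor powers of 11 from the numerator and denominator of the reduced fraction: 1 = 11^0 · 1 and 19 = 11^0 · 19. Apply v_p(a/b) = v_p(a) − v_p(b): v_11(1/19) = 0 − 0 = 0.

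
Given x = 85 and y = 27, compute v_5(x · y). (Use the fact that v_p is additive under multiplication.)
v_5(2295) = 1

v_p(x) = 1 (factor: 85 = 5^1 · 17); v_p(y) = 0 (factor: 27 = 5^0 · 27). Additivity: v_p(xy) = v_p(x) + v_p(y) = 1 + 0 = 1. (Direct check: xy = 2295 = 5^1 · (459).)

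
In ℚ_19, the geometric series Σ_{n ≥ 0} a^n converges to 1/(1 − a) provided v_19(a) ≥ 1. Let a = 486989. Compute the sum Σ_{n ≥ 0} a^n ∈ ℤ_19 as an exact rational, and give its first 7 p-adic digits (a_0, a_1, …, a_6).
Σ a^n = 1/(1 − a) = -1/486988;  first 7 digits = (1, 0, 0, 14, 3, 0, 6)

v_19(a) = 3 ≥ 1, so the series converges in ℤ_19 to 1/(1 − a) = 1/(1 − 486989) = -1/486988. Expand this rational in ℤ_19: compute digits iteratively via d_i = x_i mod 19, x_{i+1} = (x_i − d_i)/19. The first 7 digits are (1, 0, 0, 14, 3, 0, 6).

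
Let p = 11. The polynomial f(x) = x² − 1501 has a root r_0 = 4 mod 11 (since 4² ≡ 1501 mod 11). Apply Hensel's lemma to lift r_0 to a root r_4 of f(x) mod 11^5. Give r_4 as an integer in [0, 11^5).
r_4 = 108651 (mod 161051)

Hensel's recurrence: r_{i+1} = r_i − f(r_i)·(f′(r_i))^{-1} mod 11^{i+2}, with f′(x) = 2x. Iterate:
  r_0 = 4 (mod 11)
  r_1 = 114 (mod 121)
  r_2 = 840 (mod 1331)
  r_3 = 6164 (mod 14641)
  r_4 = 108651 (mod 161051)
Final: r_4 = 108651, and one checks f(r_4) ≡ 0 mod 11^5.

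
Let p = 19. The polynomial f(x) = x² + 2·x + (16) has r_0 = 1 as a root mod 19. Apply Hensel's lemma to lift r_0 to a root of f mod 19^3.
r_2 = 4599 (mod 6859)

Hensel: r_{i+1} = r_i − f(r_i)·(f′(r_i))^{-1} mod 19^{i+2}, f′(x) = 2x + 2. Iterate:
  r_0 = 1 (mod 19)
  r_1 = 267 (mod 361)
  r_2 = 4599 (mod 6859)
Final: r = 4599 satisfies f(r) ≡ 0 mod 19^3.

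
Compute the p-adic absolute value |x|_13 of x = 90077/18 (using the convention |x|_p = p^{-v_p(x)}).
|90077/18|_13 = 1/2197

Step 1 — compute v_13(x) by factoring powers of 13 out of the numerator and denominator: v_13(90077/18) = 3. Step 2 — apply |x|_p = p^{-v_p(x)} = 13^{-3} = 1/2197.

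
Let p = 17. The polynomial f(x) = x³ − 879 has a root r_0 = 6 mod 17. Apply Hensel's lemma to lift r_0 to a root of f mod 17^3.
r_2 = 4596 (mod 4913)

Hensel: r_{i+1} = r_i − f(r_i)/f′(r_i) mod 17^{i+2}, where f′(x) = 3x². Iterate:
  r_0 = 6 (mod 17)
  r_1 = 261 (mod 289)
  r_2 = 4596 (mod 4913)
Final: r = 4596 with f(r) ≡ 0 mod 17^3.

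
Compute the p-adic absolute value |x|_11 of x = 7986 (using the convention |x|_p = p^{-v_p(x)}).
|7986|_11 = 1/1331

Step 1 — compute v_11(x) by factoring powers of 11 out of the numerator and denominator: v_11(7986) = 3. Step 2 — apply |x|_p = p^{-v_p(x)} = 11^{-3} = 1/1331.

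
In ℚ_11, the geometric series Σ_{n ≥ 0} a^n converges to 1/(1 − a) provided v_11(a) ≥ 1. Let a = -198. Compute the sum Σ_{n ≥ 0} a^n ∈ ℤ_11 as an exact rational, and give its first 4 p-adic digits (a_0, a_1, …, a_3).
Σ a^n = 1/(1 − a) = 1/199;  first 4 digits = (1, 4, 3, 5)

v_11(a) = 1 ≥ 1, so the series converges in ℤ_11 to 1/(1 − a) = 1/(1 − (-198)) = 1/199. Expand this rational in ℤ_11: compute digits iteratively via d_i = x_i mod 11, x_{i+1} = (x_i − d_i)/11. The first 4 digits are (1, 4, 3, 5).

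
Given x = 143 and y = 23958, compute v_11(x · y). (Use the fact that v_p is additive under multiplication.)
v_11(3425994) = 4

v_p(x) = 1 (factor: 143 = 11^1 · 13); v_p(y) = 3 (factor: 23958 = 11^3 · 18). Additivity: v_p(xy) = v_p(x) + v_p(y) = 1 + 3 = 4. (Direct check: xy = 3425994 = 11^4 · (234).)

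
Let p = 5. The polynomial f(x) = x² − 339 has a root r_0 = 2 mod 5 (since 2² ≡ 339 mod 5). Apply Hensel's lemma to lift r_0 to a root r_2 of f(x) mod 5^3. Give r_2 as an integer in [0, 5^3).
r_2 = 92 (mod 125)

Hensel's recurrence: r_{i+1} = r_i − f(r_i)·(f′(r_i))^{-1} mod 5^{i+2}, with f′(x) = 2x. Iterate:
  r_0 = 2 (mod 5)
  r_1 = 17 (mod 25)
  r_2 = 92 (mod 125)
Final: r_2 = 92, and one checks f(r_2) ≡ 0 mod 5^3.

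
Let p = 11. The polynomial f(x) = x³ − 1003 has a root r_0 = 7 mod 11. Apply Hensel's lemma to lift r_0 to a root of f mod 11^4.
r_3 = 9731 (mod 14641)

Hensel: r_{i+1} = r_i − f(r_i)/f′(r_i) mod 11^{i+2}, where f′(x) = 3x². Iterate:
  r_0 = 7 (mod 11)
  r_1 = 51 (mod 121)
  r_2 = 414 (mod 1331)
  r_3 = 9731 (mod 14641)
Final: r = 9731 with f(r) ≡ 0 mod 11^4.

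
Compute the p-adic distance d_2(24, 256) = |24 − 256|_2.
d_2(24, 256) = 1/8

Step 1 — x − y = 24 − 256 = -232. Step 2 — v_2(-232) = 3 (factor: -232 = −(2^3 · 29); the sign does not affect v_p). Step 3 — |x − y|_2 = 2^{-3} = 1/8.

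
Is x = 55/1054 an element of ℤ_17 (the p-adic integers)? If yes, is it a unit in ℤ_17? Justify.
x ∉ ℤ_17 (v_17(x) = -1 < 0)

ℤ_17 = {x ∈ ℚ_17 : v_17(x) ≥ 0} and ℤ_17^× = {x ∈ ℤ_17 : v_17(x) = 0}. Here v_17(55/1054) = v_17(num) − v_17(den) = -1; compare against these criteria.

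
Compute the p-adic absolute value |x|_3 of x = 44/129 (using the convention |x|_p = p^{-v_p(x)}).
|44/129|_3 = 3

Step 1 — compute v_3(x) by factoring powers of 3 out of the numerator and denominator: v_3(44/129) = -1. Step 2 — apply |x|_p = p^{-v_p(x)} = 3^{1} = 3.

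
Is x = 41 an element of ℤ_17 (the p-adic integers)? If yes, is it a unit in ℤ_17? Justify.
x ∈ ℤ_17^× (unit); v_17(x) = 0

ℤ_17 = {x ∈ ℚ_17 : v_17(x) ≥ 0} and ℤ_17^× = {x ∈ ℤ_17 : v_17(x) = 0}. Here v_17(41) = v_17(num) − v_17(den) = 0; compare against these criteria.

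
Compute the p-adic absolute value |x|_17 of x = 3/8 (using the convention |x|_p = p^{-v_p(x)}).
|3/8|_17 = 1

Step 1 — compute v_17(x) by factoring powers of 17 out of the numerator and denominator: v_17(3/8) = 0. Step 2 — apply |x|_p = p^{-v_p(x)} = 17^{0} = 1.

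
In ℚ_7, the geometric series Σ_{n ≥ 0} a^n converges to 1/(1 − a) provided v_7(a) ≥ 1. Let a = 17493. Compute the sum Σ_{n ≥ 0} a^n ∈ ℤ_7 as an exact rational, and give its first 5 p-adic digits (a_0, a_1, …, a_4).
Σ a^n = 1/(1 − a) = -1/17492;  first 5 digits = (1, 0, 0, 2, 0)

v_7(a) = 3 ≥ 1, so the series converges in ℤ_7 to 1/(1 − a) = 1/(1 − 17493) = -1/17492. Expand this rational in ℤ_7: compute digits iteratively via d_i = x_i mod 7, x_{i+1} = (x_i − d_i)/7. The first 5 digits are (1, 0, 0, 2, 0).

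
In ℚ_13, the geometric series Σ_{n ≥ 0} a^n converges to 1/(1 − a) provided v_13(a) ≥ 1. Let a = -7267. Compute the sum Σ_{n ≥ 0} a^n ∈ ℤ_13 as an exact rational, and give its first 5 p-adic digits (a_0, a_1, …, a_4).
Σ a^n = 1/(1 − a) = 1/7268;  first 5 digits = (1, 0, 9, 9, 2)

v_13(a) = 2 ≥ 1, so the series converges in ℤ_13 to 1/(1 − a) = 1/(1 − (-7267)) = 1/7268. Expand this rational in ℤ_13: compute digits iteratively via d_i = x_i mod 13, x_{i+1} = (x_i − d_i)/13. The first 5 digits are (1, 0, 9, 9, 2).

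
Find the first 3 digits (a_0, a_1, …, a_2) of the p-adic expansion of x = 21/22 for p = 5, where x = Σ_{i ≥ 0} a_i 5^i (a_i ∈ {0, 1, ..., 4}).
(a_0, …, a_2) = (3, 3, 0)

v_5(21/22) = 0 (numerator and denominator both coprime to 5), so x ∈ ℤ_5^×. Compute digits iteratively via a_i = x_i mod 5, x_{i+1} = (x_i − a_i)/5, with x_0 = x:
  x_0 = 21/22;  a_0 = 3;  x_1 = (x_0 − 3)/5 = -9/22
  x_1 = -9/22;  a_1 = 3;  x_2 = (x_1 − 3)/5 = -15/22
  x_2 = -15/22;  a_2 = 0;  x_3 = (x_2 − 0)/5 = -3/22
Digits: (3, 3, 0).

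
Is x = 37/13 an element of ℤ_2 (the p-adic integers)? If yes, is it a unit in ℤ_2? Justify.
x ∈ ℤ_2^× (unit); v_2(x) = 0

ℤ_2 = {x ∈ ℚ_2 : v_2(x) ≥ 0} and ℤ_2^× = {x ∈ ℤ_2 : v_2(x) = 0}. Here v_2(37/13) = v_2(num) − v_2(den) = 0; compare against these criteria.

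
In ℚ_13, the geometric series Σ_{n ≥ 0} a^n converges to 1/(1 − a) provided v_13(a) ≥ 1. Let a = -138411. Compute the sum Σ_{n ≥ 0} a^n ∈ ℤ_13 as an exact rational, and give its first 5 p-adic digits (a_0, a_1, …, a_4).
Σ a^n = 1/(1 − a) = 1/138412;  first 5 digits = (1, 0, 0, 2, 8)

v_13(a) = 3 ≥ 1, so the series converges in ℤ_13 to 1/(1 − a) = 1/(1 − (-138411)) = 1/138412. Expand this rational in ℤ_13: compute digits iteratively via d_i = x_i mod 13, x_{i+1} = (x_i − d_i)/13. The first 5 digits are (1, 0, 0, 2, 8).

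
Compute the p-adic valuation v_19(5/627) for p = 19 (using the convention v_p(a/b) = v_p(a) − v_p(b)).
v_19(5/627) = -1

Factor powers of 19 from the numerator and denominator of the reduced fraction: 5 = 19^0 · 5 and 627 = 19^1 · 33. Apply v_p(a/b) = v_p(a) − v_p(b): v_19(5/627) = 0 − 1 = -1.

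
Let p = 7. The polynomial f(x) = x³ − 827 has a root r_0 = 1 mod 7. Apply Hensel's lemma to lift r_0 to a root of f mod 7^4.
r_3 = 1338 (mod 2401)

Hensel: r_{i+1} = r_i − f(r_i)/f′(r_i) mod 7^{i+2}, where f′(x) = 3x². Iterate:
  r_0 = 1 (mod 7)
  r_1 = 15 (mod 49)
  r_2 = 309 (mod 343)
  r_3 = 1338 (mod 2401)
Final: r = 1338 with f(r) ≡ 0 mod 7^4.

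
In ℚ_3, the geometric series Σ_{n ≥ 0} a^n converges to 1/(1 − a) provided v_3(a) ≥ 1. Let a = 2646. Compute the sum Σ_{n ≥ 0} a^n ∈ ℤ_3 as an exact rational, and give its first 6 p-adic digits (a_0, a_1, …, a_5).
Σ a^n = 1/(1 − a) = -1/2645;  first 6 digits = (1, 0, 0, 2, 2, 1)

v_3(a) = 3 ≥ 1, so the series converges in ℤ_3 to 1/(1 − a) = 1/(1 − 2646) = -1/2645. Expand this rational in ℤ_3: compute digits iteratively via d_i = x_i mod 3, x_{i+1} = (x_i − d_i)/3. The first 6 digits are (1, 0, 0, 2, 2, 1).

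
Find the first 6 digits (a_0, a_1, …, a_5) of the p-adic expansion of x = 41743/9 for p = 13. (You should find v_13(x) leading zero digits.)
(a_0, …, a_5) = (0, 0, 0, 5, 7, 11)

v_13(41743/9) = 3, so a_0 = ... = a_2 = 0. Factor out: x = 13^3 · u with u = 19/9 a unit in ℤ_13. Expand u iteratively via a_{v+i} = u_i mod 13, u_{i+1} = (u_i − a_{v+i})/13:
  u_0 = 19/9;  a_3 = 5;  u_1 = (u_0 − 5)/13 = -2/9
  u_1 = -2/9;  a_4 = 7;  u_2 = (u_1 − 7)/13 = -5/9
  u_2 = -5/9;  a_5 = 11;  u_3 = (u_2 − 11)/13 = -8/9
Digits: (0, 0, 0, 5, 7, 11).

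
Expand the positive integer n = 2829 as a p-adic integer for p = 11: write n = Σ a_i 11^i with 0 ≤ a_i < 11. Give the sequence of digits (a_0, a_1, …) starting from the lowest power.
(a_0, a_1, …) = (2, 4, 1, 2)

Repeated division by 11 gives the digits low-to-high: 2829 = 2 + 4·11^1 + 1·11^2 + 2·11^3. Digit sequence: (2, 4, 1, 2).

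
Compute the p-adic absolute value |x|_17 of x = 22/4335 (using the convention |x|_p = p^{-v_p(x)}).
|22/4335|_17 = 289

Step 1 — compute v_17(x) by factoring powers of 17 out of the numerator and denominator: v_17(22/4335) = -2. Step 2 — apply |x|_p = p^{-v_p(x)} = 17^{2} = 289.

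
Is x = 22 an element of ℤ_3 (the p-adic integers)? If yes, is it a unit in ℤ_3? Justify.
x ∈ ℤ_3^× (unit); v_3(x) = 0

ℤ_3 = {x ∈ ℚ_3 : v_3(x) ≥ 0} and ℤ_3^× = {x ∈ ℤ_3 : v_3(x) = 0}. Here v_3(22) = v_3(num) − v_3(den) = 0; compare against these criteria.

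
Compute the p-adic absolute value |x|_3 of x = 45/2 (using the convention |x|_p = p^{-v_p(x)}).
|45/2|_3 = 1/9

Step 1 — compute v_3(x) by factoring powers of 3 out of the numerator and denominator: v_3(45/2) = 2. Step 2 — apply |x|_p = p^{-v_p(x)} = 3^{-2} = 1/9.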